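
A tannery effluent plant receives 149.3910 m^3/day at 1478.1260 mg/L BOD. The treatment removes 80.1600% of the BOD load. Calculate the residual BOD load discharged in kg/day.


Load_in = volume * conc / 1000 = 149.3910 * 1478.1260 / 1000 = 220.8187 kg/day
Removed = Load_in * eff / 100 = 220.8187 * 80.1600 / 100 = 177.0083 kg/day
Load_out = Load_in - Removed = 220.8187 - 177.0083 = 43.8104 kg/day


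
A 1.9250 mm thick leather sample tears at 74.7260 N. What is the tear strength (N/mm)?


Formula: Tear strength = force / thickness
Substituting: Tear strength = 74.7260 / 1.9250
Result: 38.8187 N/mm


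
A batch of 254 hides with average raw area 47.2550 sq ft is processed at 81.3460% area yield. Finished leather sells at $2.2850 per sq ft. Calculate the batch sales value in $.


Raw_total = N * avg_area = 254 * 47.2550 = 12002.7700 sq ft
Finished = Raw_total * yield / 100 = 12002.7700 * 81.3460 / 100 = 9763.7733 sq ft
Value = Finished * price = 9763.7733 * 2.2850 = 22310.2220 $


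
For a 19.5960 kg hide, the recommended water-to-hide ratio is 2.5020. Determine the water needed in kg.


Formula: Water = hide_weight * ratio
Substituting: Water = 19.5960 * 2.5020
Result: 49.0292 kg


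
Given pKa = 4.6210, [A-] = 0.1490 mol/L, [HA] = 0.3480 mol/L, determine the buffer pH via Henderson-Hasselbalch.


ratio = [A-] / [HA] = 0.1490 / 0.3480 = 0.4282
log10(ratio) = -0.3684
pH = pKa + log10(ratio) = 4.6210 - 0.3684 = 4.2526


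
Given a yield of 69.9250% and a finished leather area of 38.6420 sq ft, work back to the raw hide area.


Formula: raw = finished * 100 / yield
Substituting: raw = 38.6420 * 100 / 69.9250
Result: 55.2621 sq ft


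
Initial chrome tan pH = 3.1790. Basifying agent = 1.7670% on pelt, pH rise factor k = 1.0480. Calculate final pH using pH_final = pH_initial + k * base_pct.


Formula: pH_final = pH_initial + k * base_pct
Substituting: pH_final = 3.1790 + 1.0480 * 1.7670
Result: 5.0308


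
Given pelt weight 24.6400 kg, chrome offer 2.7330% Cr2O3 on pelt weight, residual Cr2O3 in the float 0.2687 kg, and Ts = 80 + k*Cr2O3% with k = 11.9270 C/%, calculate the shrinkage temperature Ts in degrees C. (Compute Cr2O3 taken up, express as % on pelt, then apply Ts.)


Offered = pelt * offer_pct / 100 = 24.6400 * 2.7330 / 100 = 0.6734 kg
Uptake = offered - residual = 0.6734 - 0.2687 = 0.4047 kg
Cr2O3% on pelt = uptake / pelt * 100 = 0.4047 / 24.6400 * 100 = 1.6425 %
Ts = 80 + k * Cr2O3% = 80 + 11.9270 * 1.6425 = 99.5901 C


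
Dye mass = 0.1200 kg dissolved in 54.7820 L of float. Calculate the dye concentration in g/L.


Formula: Conc = dye_mass(kg) / volume(L) * 1000
Substituting: Conc = 0.1200 / 54.7820 * 1000
Result: 2.1905 g/L


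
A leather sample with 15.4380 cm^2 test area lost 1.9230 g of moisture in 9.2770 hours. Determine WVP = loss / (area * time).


Formula: WVP = loss / (area * time)
Substituting: WVP = 1.9230 / (15.4380 * 9.2770)
Result: 0.0134271 g/(cm^2*hr)


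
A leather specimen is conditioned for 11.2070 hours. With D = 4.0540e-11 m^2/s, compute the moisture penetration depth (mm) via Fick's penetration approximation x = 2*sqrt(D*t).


t = 11.2070 hr * 3600 = 40345.2000 s
D * t = 4.0540e-11 * 40345.2000 = 1.6356e-06
x = 2 * sqrt(D*t) = 2 * sqrt(1.6356e-06) = 0.00255781 m = 2.5578 mm


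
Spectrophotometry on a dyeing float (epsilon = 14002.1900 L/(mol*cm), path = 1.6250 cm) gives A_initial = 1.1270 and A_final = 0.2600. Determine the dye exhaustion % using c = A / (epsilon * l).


c_initial = A_i / (epsilon * l) = 1.1270 / (14002.1900 * 1.6250) = 4.9531e-05 mol/L
c_final = A_f / (epsilon * l) = 0.2600 / (14002.1900 * 1.6250) = 1.1427e-05 mol/L
Exhaustion = (c_initial - c_final) / c_initial * 100 = (4.9531e-05 - 1.1427e-05) / 4.9531e-05 * 100 = 76.9299 %


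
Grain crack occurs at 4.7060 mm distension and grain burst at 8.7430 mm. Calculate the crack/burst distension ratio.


Formula: Ratio = crack / burst
Substituting: Ratio = 4.7060 / 8.7430
Result: 0.5383


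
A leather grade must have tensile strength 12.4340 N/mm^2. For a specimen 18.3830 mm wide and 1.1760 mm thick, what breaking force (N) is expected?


Formula: F = TS * w * t
Substituting: F = 12.4340 * 18.3830 * 1.1760
Result: 268.8033 N


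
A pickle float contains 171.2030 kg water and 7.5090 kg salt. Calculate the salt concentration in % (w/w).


Formula: Conc = salt / (water + salt) * 100
Substituting: Conc = 7.5090 / (171.2030 + 7.5090) * 100
Result: 4.2017 %


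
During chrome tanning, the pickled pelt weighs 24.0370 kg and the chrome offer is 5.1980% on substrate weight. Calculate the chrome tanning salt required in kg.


Formula: Chrome = substrate * pct / 100
Substituting: Chrome = 24.0370 * 5.1980 / 100
Result: 1.2494 kg


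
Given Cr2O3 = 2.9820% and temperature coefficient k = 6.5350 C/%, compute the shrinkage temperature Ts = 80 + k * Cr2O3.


Formula: Ts = 80 + k * Cr2O3
Substituting: Ts = 80 + 6.5350 * 2.9820
Result: 99.4874 C


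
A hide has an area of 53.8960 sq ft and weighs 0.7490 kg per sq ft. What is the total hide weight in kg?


Formula: Weight = area * weight_per_sqft
Substituting: Weight = 53.8960 * 0.7490
Result: 40.3681 kg


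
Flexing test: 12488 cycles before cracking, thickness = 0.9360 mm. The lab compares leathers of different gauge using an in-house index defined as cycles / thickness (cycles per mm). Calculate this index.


Formula: Index = cycles / thickness
Substituting: Index = 12488 / 0.9360
Result: 13341.8803 cycles/mm


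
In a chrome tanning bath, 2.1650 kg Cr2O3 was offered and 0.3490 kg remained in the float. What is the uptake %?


Formula: Uptake = (offered - residual) / offered * 100
Substituting: Uptake = (2.1650 - 0.3490) / 2.1650 * 100
Result: 83.8799 %


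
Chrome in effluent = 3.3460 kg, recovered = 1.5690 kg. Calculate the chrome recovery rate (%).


Formula: Recovery = recovered / input * 100
Substituting: Recovery = 1.5690 / 3.3460 * 100
Result: 46.8918 %


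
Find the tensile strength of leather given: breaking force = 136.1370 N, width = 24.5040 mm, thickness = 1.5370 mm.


Formula: TS = force / (width * thickness)
Substituting: TS = 136.1370 / (24.5040 * 1.5370)
Result: 3.6146 N/mm^2


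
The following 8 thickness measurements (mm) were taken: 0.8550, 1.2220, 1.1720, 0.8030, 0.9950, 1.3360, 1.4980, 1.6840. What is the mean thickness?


Formula: Average = sum / n
Substituting: Average = 9.5650 / 8
Result: 1.1956 mm


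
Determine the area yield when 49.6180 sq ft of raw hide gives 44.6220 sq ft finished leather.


Formula: Yield = finished / raw * 100
Substituting: Yield = 44.6220 / 49.6180 * 100
Result: 89.9311 %


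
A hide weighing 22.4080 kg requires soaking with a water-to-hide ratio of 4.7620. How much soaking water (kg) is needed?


Formula: Water = hide_weight * ratio
Substituting: Water = 22.4080 * 4.7620
Result: 106.7069 kg


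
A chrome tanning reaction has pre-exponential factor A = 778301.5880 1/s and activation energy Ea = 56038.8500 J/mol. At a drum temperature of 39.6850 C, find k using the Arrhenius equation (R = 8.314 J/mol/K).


T_K = T_C + 273.15 = 39.6850 + 273.15 = 312.8350 K
exponent = -Ea / (R * T_K) = -56038.8500 / (8.314 * 312.8350) = -21.5459
k = A * exp(exponent) = 778301.5880 * exp(-21.5459) = 3.4190e-04 1/s


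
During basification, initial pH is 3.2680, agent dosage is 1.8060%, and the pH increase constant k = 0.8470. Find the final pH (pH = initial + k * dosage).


Formula: pH_final = pH_initial + k * base_pct
Substituting: pH_final = 3.2680 + 0.8470 * 1.8060
Result: 4.7977


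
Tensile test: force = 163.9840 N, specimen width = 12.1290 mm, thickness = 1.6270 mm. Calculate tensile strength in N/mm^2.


Formula: TS = force / (width * thickness)
Substituting: TS = 163.9840 / (12.1290 * 1.6270)
Result: 8.3098 N/mm^2


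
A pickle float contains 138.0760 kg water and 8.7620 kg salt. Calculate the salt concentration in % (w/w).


Formula: Conc = salt / (water + salt) * 100
Substituting: Conc = 8.7620 / (138.0760 + 8.7620) * 100
Result: 5.9671 %


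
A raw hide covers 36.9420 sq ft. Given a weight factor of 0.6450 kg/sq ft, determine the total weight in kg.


Formula: Weight = area * weight_per_sqft
Substituting: Weight = 36.9420 * 0.6450
Result: 23.8276 kg


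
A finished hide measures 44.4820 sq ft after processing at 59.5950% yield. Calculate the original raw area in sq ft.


Formula: raw = finished * 100 / yield
Substituting: raw = 44.4820 * 100 / 59.5950
Result: 74.6405 sq ft


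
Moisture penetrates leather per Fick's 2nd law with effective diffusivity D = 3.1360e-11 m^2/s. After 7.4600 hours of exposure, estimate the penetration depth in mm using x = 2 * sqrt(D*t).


t = 7.4600 hr * 3600 = 26856.0000 s
D * t = 3.1360e-11 * 26856.0000 = 8.4220e-07
x = 2 * sqrt(D*t) = 2 * sqrt(8.4220e-07) = 0.00183543 m = 1.8354 mm


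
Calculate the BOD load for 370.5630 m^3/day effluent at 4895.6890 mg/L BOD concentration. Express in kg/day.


Formula: BOD_load = volume * conc / 1000
Substituting: BOD_load = 370.5630 * 4895.6890 / 1000
Result: 1814.1612 kg/day


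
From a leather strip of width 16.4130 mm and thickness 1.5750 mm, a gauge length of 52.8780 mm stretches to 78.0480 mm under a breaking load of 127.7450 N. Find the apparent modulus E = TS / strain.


TS = F / (w * t) = 127.7450 / (16.4130 * 1.5750) = 4.9417 N/mm^2
strain = (Lf - L0) / L0 = (78.0480 - 52.8780) / 52.8780 = 0.4760
E = TS / strain = 4.9417 / 0.4760 = 10.3817 N/mm^2


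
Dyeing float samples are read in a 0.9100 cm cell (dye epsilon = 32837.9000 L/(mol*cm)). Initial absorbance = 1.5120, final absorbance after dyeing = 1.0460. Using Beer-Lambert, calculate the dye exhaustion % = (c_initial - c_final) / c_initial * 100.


c_initial = A_i / (epsilon * l) = 1.5120 / (32837.9000 * 0.9100) = 5.0598e-05 mol/L
c_final = A_f / (epsilon * l) = 1.0460 / (32837.9000 * 0.9100) = 3.5004e-05 mol/L
Exhaustion = (c_initial - c_final) / c_initial * 100 = (5.0598e-05 - 3.5004e-05) / 5.0598e-05 * 100 = 30.8201 %


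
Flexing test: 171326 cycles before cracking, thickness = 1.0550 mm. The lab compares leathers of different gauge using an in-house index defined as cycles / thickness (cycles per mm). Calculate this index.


Formula: Index = cycles / thickness
Substituting: Index = 171326 / 1.0550
Result: 162394.3128 cycles/mm


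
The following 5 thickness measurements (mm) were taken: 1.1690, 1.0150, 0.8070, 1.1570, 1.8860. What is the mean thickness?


Formula: Average = sum / n
Substituting: Average = 6.0340 / 5
Result: 1.2068 mm


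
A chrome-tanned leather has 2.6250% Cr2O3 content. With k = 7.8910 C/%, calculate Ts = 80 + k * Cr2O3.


Formula: Ts = 80 + k * Cr2O3
Substituting: Ts = 80 + 7.8910 * 2.6250
Result: 100.7139 C


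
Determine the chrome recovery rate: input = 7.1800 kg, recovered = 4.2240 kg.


Formula: Recovery = recovered / input * 100
Substituting: Recovery = 4.2240 / 7.1800 * 100
Result: 58.8301 %


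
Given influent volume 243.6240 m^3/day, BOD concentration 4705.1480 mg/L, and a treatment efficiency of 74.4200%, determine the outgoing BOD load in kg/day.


Load_in = volume * conc / 1000 = 243.6240 * 4705.1480 / 1000 = 1146.2870 kg/day
Removed = Load_in * eff / 100 = 1146.2870 * 74.4200 / 100 = 853.0668 kg/day
Load_out = Load_in - Removed = 1146.2870 - 853.0668 = 293.2202 kg/day


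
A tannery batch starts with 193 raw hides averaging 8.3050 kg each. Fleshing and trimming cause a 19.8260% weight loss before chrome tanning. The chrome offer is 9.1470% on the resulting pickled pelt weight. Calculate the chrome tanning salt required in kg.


Total_raw = N * avg_wt = 193 * 8.3050 = 1602.8650 kg
Substrate = Total_raw * (1 - loss/100) = 1602.8650 * (1 - 19.8260/100) = 1285.0810 kg
Chrome = Substrate * pct / 100 = 1285.0810 * 9.1470 / 100 = 117.5464 kg


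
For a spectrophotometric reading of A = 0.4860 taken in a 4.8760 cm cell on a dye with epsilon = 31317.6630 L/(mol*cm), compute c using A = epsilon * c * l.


Formula: c = A / (epsilon * l)
Substituting: c = 0.4860 / (31317.6630 * 4.8760)
Result: 3.1826e-06 mol/L


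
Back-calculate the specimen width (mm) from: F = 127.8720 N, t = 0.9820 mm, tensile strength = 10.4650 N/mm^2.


Formula: w = F / (TS * t)
Substituting: w = 127.8720 / (10.4650 * 0.9820)
Result: 12.4430 mm


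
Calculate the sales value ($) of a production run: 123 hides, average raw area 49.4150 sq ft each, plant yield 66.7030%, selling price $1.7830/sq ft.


Raw_total = N * avg_area = 123 * 49.4150 = 6078.0450 sq ft
Finished = Raw_total * yield / 100 = 6078.0450 * 66.7030 / 100 = 4054.2384 sq ft
Value = Finished * price = 4054.2384 * 1.7830 = 7228.7070 $


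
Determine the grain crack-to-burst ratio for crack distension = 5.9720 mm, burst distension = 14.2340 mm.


Formula: Ratio = crack / burst
Substituting: Ratio = 5.9720 / 14.2340
Result: 0.4196


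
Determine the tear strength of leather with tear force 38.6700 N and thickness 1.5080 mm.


Formula: Tear strength = force / thickness
Substituting: Tear strength = 38.6700 / 1.5080
Result: 25.6432 N/mm


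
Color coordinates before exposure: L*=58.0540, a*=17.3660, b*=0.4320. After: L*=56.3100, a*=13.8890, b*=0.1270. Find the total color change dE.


dL = -1.7440, da = -3.4770, db = -0.3050
dE = sqrt((-1.7440)^2 + (-3.4770)^2 + (-0.3050)^2) = 3.9018


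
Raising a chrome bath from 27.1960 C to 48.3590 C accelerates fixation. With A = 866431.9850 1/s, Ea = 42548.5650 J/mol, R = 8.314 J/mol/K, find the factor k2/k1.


T1 = 27.1960 + 273.15 = 300.3460 K; T2 = 48.3590 + 273.15 = 321.5090 K
k1 = A * exp(-Ea/(R*T1)) = 866431.9850 * exp(-42548.5650/(8.314*300.3460)) = 0.0344857 1/s
k2 = A * exp(-Ea/(R*T2)) = 866431.9850 * exp(-42548.5650/(8.314*321.5090)) = 0.1059 1/s
k2/k1 = 0.1059 / 0.0344857 = 3.0698


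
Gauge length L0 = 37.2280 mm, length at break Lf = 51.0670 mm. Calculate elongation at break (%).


Formula: Elongation = (Lf - L0) / L0 * 100
Substituting: Elongation = (51.0670 - 37.2280) / 37.2280 * 100
Result: 37.1736 %


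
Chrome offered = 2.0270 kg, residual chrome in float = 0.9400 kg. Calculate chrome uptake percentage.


Formula: Uptake = (offered - residual) / offered * 100
Substituting: Uptake = (2.0270 - 0.9400) / 2.0270 * 100
Result: 53.6260 %


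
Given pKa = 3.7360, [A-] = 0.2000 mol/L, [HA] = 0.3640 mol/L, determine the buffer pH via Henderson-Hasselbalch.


ratio = [A-] / [HA] = 0.2000 / 0.3640 = 0.5495
log10(ratio) = -0.2601
pH = pKa + log10(ratio) = 3.7360 - 0.2601 = 3.4759


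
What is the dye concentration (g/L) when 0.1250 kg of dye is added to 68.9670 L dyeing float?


Formula: Conc = dye_mass(kg) / volume(L) * 1000
Substituting: Conc = 0.1250 / 68.9670 * 1000
Result: 1.8125 g/L


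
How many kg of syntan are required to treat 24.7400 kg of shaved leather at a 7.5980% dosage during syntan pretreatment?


Formula: Syntan = substrate * pct / 100
Substituting: Syntan = 24.7400 * 7.5980 / 100
Result: 1.8797 kg


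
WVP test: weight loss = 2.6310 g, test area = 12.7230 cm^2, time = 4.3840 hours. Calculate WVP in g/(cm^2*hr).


Formula: WVP = loss / (area * time)
Substituting: WVP = 2.6310 / (12.7230 * 4.3840)
Result: 0.0471694 g/(cm^2*hr)


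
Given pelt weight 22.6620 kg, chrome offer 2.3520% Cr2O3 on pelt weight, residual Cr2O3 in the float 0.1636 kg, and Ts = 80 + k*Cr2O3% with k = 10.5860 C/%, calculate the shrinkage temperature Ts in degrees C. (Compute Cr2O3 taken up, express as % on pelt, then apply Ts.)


Offered = pelt * offer_pct / 100 = 22.6620 * 2.3520 / 100 = 0.5330 kg
Uptake = offered - residual = 0.5330 - 0.1636 = 0.3694 kg
Cr2O3% on pelt = uptake / pelt * 100 = 0.3694 / 22.6620 * 100 = 1.6301 %
Ts = 80 + k * Cr2O3% = 80 + 10.5860 * 1.6301 = 97.2561 C


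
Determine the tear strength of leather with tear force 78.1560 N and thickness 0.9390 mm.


Formula: Tear strength = force / thickness
Substituting: Tear strength = 78.1560 / 0.9390
Result: 83.2332 N/mm


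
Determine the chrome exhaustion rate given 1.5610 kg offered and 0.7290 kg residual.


Formula: Uptake = (offered - residual) / offered * 100
Substituting: Uptake = (1.5610 - 0.7290) / 1.5610 * 100
Result: 53.2992 %


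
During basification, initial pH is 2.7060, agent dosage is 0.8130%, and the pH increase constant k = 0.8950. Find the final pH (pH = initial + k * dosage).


Formula: pH_final = pH_initial + k * base_pct
Substituting: pH_final = 2.7060 + 0.8950 * 0.8130
Result: 3.4336


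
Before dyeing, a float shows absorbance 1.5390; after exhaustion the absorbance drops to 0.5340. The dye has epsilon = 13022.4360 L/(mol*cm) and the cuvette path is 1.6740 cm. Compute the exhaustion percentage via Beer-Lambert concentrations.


c_initial = A_i / (epsilon * l) = 1.5390 / (13022.4360 * 1.6740) = 7.0598e-05 mol/L
c_final = A_f / (epsilon * l) = 0.5340 / (13022.4360 * 1.6740) = 2.4496e-05 mol/L
Exhaustion = (c_initial - c_final) / c_initial * 100 = (7.0598e-05 - 2.4496e-05) / 7.0598e-05 * 100 = 65.3021 %


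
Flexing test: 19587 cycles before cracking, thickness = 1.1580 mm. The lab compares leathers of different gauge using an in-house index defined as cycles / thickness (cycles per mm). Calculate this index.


Formula: Index = cycles / thickness
Substituting: Index = 19587 / 1.1580
Result: 16914.5078 cycles/mm


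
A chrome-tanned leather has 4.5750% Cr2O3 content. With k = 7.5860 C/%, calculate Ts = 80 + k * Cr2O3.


Formula: Ts = 80 + k * Cr2O3
Substituting: Ts = 80 + 7.5860 * 4.5750
Result: 114.7060 C


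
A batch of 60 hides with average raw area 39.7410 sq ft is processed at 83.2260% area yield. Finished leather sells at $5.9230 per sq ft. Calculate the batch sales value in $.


Raw_total = N * avg_area = 60 * 39.7410 = 2384.4600 sq ft
Finished = Raw_total * yield / 100 = 2384.4600 * 83.2260 / 100 = 1984.4907 sq ft
Value = Finished * price = 1984.4907 * 5.9230 = 11754.1383 $


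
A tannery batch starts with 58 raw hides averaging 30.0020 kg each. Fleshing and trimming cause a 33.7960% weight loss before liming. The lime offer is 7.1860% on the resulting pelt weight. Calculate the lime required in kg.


Total_raw = N * avg_wt = 58 * 30.0020 = 1740.1160 kg
Substrate = Total_raw * (1 - loss/100) = 1740.1160 * (1 - 33.7960/100) = 1152.0264 kg
Lime = Substrate * pct / 100 = 1152.0264 * 7.1860 / 100 = 82.7846 kg


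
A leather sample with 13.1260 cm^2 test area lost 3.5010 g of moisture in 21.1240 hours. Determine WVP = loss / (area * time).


Formula: WVP = loss / (area * time)
Substituting: WVP = 3.5010 / (13.1260 * 21.1240)
Result: 0.0126265 g/(cm^2*hr)


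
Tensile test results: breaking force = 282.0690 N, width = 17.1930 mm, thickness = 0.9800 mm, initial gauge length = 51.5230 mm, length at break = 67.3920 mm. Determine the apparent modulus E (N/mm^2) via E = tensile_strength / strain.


TS = F / (w * t) = 282.0690 / (17.1930 * 0.9800) = 16.7409 N/mm^2
strain = (Lf - L0) / L0 = (67.3920 - 51.5230) / 51.5230 = 0.3080
E = TS / strain = 16.7409 / 0.3080 = 54.3537 N/mm^2


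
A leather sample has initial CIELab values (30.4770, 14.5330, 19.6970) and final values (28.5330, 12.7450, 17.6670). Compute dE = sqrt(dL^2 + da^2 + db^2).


dL = -1.9440, da = -1.7880, db = -2.0300
dE = sqrt((-1.9440)^2 + (-1.7880)^2 + (-2.0300)^2) = 3.3312


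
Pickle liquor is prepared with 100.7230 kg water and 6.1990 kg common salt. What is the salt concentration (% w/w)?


Formula: Conc = salt / (water + salt) * 100
Substituting: Conc = 6.1990 / (100.7230 + 6.1990) * 100
Result: 5.7977 %


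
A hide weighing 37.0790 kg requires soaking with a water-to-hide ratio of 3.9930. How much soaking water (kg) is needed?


Formula: Water = hide_weight * ratio
Substituting: Water = 37.0790 * 3.9930
Result: 148.0564 kg


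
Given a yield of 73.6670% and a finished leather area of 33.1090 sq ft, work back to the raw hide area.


Formula: raw = finished * 100 / yield
Substituting: raw = 33.1090 * 100 / 73.6670
Result: 44.9441 sq ft


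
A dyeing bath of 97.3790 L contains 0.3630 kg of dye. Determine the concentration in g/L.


Formula: Conc = dye_mass(kg) / volume(L) * 1000
Substituting: Conc = 0.3630 / 97.3790 * 1000
Result: 3.7277 g/L


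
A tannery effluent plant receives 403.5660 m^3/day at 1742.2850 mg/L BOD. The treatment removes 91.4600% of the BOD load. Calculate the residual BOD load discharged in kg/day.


Load_in = volume * conc / 1000 = 403.5660 * 1742.2850 / 1000 = 703.1270 kg/day
Removed = Load_in * eff / 100 = 703.1270 * 91.4600 / 100 = 643.0799 kg/day
Load_out = Load_in - Removed = 703.1270 - 643.0799 = 60.0470 kg/day


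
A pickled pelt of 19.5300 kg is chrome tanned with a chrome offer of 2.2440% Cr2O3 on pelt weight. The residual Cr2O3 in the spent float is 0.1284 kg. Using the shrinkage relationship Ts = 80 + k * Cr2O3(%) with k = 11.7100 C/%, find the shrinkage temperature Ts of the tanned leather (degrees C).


Offered = pelt * offer_pct / 100 = 19.5300 * 2.2440 / 100 = 0.4383 kg
Uptake = offered - residual = 0.4383 - 0.1284 = 0.3099 kg
Cr2O3% on pelt = uptake / pelt * 100 = 0.3099 / 19.5300 * 100 = 1.5865 %
Ts = 80 + k * Cr2O3% = 80 + 11.7100 * 1.5865 = 98.5785 C


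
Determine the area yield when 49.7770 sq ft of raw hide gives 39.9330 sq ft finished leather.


Formula: Yield = finished / raw * 100
Substituting: Yield = 39.9330 / 49.7770 * 100
Result: 80.2238 %


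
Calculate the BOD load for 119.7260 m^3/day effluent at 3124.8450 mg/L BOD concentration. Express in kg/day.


Formula: BOD_load = volume * conc / 1000
Substituting: BOD_load = 119.7260 * 3124.8450 / 1000
Result: 374.1252 kg/day


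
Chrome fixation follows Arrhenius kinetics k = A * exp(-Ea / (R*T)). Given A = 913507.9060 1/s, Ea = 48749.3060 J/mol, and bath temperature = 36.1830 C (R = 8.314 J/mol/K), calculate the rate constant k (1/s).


T_K = T_C + 273.15 = 36.1830 + 273.15 = 309.3330 K
exponent = -Ea / (R * T_K) = -48749.3060 / (8.314 * 309.3330) = -18.9554
k = A * exp(exponent) = 913507.9060 * exp(-18.9554) = 0.00535182 1/s


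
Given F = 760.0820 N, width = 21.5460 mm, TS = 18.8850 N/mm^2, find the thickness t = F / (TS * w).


Formula: t = F / (TS * w)
Substituting: t = 760.0820 / (18.8850 * 21.5460)
Result: 1.8680 mm


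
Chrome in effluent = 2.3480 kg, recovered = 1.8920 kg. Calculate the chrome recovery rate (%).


Formula: Recovery = recovered / input * 100
Substituting: Recovery = 1.8920 / 2.3480 * 100
Result: 80.5792 %


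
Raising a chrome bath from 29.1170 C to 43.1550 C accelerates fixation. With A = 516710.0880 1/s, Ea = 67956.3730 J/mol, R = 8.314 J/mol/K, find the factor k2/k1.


T1 = 29.1170 + 273.15 = 302.2670 K; T2 = 43.1550 + 273.15 = 316.3050 K
k1 = A * exp(-Ea/(R*T1)) = 516710.0880 * exp(-67956.3730/(8.314*302.2670)) = 9.3177e-07 1/s
k2 = A * exp(-Ea/(R*T2)) = 516710.0880 * exp(-67956.3730/(8.314*316.3050)) = 3.0940e-06 1/s
k2/k1 = 3.0940e-06 / 9.3177e-07 = 3.3206


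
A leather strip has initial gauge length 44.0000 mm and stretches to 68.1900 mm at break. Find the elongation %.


Formula: Elongation = (Lf - L0) / L0 * 100
Substituting: Elongation = (68.1900 - 44.0000) / 44.0000 * 100
Result: 54.9773 %


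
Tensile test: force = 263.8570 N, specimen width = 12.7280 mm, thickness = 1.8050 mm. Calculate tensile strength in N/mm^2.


Formula: TS = force / (width * thickness)
Substituting: TS = 263.8570 / (12.7280 * 1.8050)
Result: 11.4850 N/mm^2


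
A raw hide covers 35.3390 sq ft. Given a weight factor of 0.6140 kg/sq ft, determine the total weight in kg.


Formula: Weight = area * weight_per_sqft
Substituting: Weight = 35.3390 * 0.6140
Result: 21.6981 kg


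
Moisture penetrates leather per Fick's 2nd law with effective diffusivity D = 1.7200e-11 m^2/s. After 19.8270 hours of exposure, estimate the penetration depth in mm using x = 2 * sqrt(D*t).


t = 19.8270 hr * 3600 = 71377.2000 s
D * t = 1.7200e-11 * 71377.2000 = 1.2277e-06
x = 2 * sqrt(D*t) = 2 * sqrt(1.2277e-06) = 0.00221602 m = 2.2160 mm


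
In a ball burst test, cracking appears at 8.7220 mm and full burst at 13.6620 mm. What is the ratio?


Formula: Ratio = crack / burst
Substituting: Ratio = 8.7220 / 13.6620
Result: 0.6384


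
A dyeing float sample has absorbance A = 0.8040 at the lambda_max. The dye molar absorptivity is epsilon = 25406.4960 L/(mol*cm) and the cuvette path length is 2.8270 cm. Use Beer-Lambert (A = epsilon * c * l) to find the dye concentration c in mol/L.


Formula: c = A / (epsilon * l)
Substituting: c = 0.8040 / (25406.4960 * 2.8270)
Result: 1.1194e-05 mol/L


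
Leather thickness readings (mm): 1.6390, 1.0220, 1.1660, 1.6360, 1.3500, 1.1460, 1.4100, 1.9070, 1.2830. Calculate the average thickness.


Formula: Average = sum / n
Substituting: Average = 12.5590 / 9
Result: 1.3954 mm


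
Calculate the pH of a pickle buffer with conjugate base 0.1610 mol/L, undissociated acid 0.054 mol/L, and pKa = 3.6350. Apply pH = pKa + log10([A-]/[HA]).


ratio = [A-] / [HA] = 0.1610 / 0.054 = 2.9815
log10(ratio) = 0.4744
pH = pKa + log10(ratio) = 3.6350 + 0.4744 = 4.1094


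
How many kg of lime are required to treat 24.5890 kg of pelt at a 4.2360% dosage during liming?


Formula: Lime = substrate * pct / 100
Substituting: Lime = 24.5890 * 4.2360 / 100
Result: 1.0416 kg


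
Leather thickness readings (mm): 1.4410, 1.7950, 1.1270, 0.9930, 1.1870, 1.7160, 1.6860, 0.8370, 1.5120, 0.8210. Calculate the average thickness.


Formula: Average = sum / n
Substituting: Average = 13.1150 / 10
Result: 1.3115 mm


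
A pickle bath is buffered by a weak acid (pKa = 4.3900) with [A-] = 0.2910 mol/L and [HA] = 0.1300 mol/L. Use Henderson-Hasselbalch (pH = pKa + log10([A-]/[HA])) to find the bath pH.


ratio = [A-] / [HA] = 0.2910 / 0.1300 = 2.2385
log10(ratio) = 0.3499
pH = pKa + log10(ratio) = 4.3900 + 0.3499 = 4.7399


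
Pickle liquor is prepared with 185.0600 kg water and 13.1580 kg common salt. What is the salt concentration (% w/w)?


Formula: Conc = salt / (water + salt) * 100
Substituting: Conc = 13.1580 / (185.0600 + 13.1580) * 100
Result: 6.6381 %


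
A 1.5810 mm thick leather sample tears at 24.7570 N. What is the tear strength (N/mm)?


Formula: Tear strength = force / thickness
Substituting: Tear strength = 24.7570 / 1.5810
Result: 15.6591 N/mm


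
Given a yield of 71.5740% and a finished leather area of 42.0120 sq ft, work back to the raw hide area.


Formula: raw = finished * 100 / yield
Substituting: raw = 42.0120 * 100 / 71.5740
Result: 58.6973 sq ft


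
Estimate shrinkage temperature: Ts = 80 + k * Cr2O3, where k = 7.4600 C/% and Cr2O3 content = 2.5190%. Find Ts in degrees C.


Formula: Ts = 80 + k * Cr2O3
Substituting: Ts = 80 + 7.4600 * 2.5190
Result: 98.7917 C


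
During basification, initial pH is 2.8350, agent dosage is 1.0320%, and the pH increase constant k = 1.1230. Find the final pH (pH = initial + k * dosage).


Formula: pH_final = pH_initial + k * base_pct
Substituting: pH_final = 2.8350 + 1.1230 * 1.0320
Result: 3.9939


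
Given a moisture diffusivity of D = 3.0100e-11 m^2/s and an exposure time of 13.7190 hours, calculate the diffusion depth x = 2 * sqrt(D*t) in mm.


t = 13.7190 hr * 3600 = 49388.4000 s
D * t = 3.0100e-11 * 49388.4000 = 1.4866e-06
x = 2 * sqrt(D*t) = 2 * sqrt(1.4866e-06) = 0.00243852 m = 2.4385 mm


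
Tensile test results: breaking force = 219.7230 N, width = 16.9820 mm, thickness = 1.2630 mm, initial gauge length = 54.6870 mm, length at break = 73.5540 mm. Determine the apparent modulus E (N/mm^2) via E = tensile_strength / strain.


TS = F / (w * t) = 219.7230 / (16.9820 * 1.2630) = 10.2443 N/mm^2
strain = (Lf - L0) / L0 = (73.5540 - 54.6870) / 54.6870 = 0.3450
E = TS / strain = 10.2443 / 0.3450 = 29.6937 N/mm^2


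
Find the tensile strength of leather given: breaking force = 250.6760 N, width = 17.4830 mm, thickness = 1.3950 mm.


Formula: TS = force / (width * thickness)
Substituting: TS = 250.6760 / (17.4830 * 1.3950)
Result: 10.2783 N/mm^2


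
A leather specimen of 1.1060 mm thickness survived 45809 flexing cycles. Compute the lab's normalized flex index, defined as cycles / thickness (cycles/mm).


Formula: Index = cycles / thickness
Substituting: Index = 45809 / 1.1060
Result: 41418.6257 cycles/mm


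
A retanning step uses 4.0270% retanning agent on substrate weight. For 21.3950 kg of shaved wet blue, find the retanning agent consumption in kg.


Formula: Retan = substrate * pct / 100
Substituting: Retan = 21.3950 * 4.0270 / 100
Result: 0.8616 kg


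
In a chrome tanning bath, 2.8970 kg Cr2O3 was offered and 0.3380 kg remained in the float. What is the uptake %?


Formula: Uptake = (offered - residual) / offered * 100
Substituting: Uptake = (2.8970 - 0.3380) / 2.8970 * 100
Result: 88.3328 %


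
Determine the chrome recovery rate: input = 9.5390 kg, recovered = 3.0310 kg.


Formula: Recovery = recovered / input * 100
Substituting: Recovery = 3.0310 / 9.5390 * 100
Result: 31.7748 %


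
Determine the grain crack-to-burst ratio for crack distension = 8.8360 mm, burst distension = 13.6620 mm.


Formula: Ratio = crack / burst
Substituting: Ratio = 8.8360 / 13.6620
Result: 0.6468


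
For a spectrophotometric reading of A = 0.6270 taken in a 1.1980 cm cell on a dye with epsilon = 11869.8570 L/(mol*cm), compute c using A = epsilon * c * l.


Formula: c = A / (epsilon * l)
Substituting: c = 0.6270 / (11869.8570 * 1.1980)
Result: 4.4093e-05 mol/L


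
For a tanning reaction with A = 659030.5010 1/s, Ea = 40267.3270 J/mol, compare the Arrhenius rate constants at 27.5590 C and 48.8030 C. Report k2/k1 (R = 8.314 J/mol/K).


T1 = 27.5590 + 273.15 = 300.7090 K; T2 = 48.8030 + 273.15 = 321.9530 K
k1 = A * exp(-Ea/(R*T1)) = 659030.5010 * exp(-40267.3270/(8.314*300.7090)) = 0.0666836 1/s
k2 = A * exp(-Ea/(R*T2)) = 659030.5010 * exp(-40267.3270/(8.314*321.9530)) = 0.1930 1/s
k2/k1 = 0.1930 / 0.0666836 = 2.8944


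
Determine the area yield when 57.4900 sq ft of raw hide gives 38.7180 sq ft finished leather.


Formula: Yield = finished / raw * 100
Substituting: Yield = 38.7180 / 57.4900 * 100
Result: 67.3474 %


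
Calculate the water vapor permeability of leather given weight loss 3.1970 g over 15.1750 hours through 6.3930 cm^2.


Formula: WVP = loss / (area * time)
Substituting: WVP = 3.1970 / (6.3930 * 15.1750)
Result: 0.0329541 g/(cm^2*hr)


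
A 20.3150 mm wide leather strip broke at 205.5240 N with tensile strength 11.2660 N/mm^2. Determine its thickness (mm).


Formula: t = F / (TS * w)
Substituting: t = 205.5240 / (11.2660 * 20.3150)
Result: 0.8980 mm


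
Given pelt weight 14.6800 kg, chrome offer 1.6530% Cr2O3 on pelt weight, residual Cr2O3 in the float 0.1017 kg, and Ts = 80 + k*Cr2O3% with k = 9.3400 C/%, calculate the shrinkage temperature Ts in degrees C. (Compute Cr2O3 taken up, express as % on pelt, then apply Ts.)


Offered = pelt * offer_pct / 100 = 14.6800 * 1.6530 / 100 = 0.2427 kg
Uptake = offered - residual = 0.2427 - 0.1017 = 0.1410 kg
Cr2O3% on pelt = uptake / pelt * 100 = 0.1410 / 14.6800 * 100 = 0.9602 %
Ts = 80 + k * Cr2O3% = 80 + 9.3400 * 0.9602 = 88.9685 C


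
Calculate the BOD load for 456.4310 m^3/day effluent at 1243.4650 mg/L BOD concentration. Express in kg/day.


Formula: BOD_load = volume * conc / 1000
Substituting: BOD_load = 456.4310 * 1243.4650 / 1000
Result: 567.5560 kg/day


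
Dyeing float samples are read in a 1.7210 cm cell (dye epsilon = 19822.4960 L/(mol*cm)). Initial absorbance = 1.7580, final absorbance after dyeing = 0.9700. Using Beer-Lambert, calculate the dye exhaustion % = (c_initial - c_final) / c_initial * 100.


c_initial = A_i / (epsilon * l) = 1.7580 / (19822.4960 * 1.7210) = 5.1532e-05 mol/L
c_final = A_f / (epsilon * l) = 0.9700 / (19822.4960 * 1.7210) = 2.8434e-05 mol/L
Exhaustion = (c_initial - c_final) / c_initial * 100 = (5.1532e-05 - 2.8434e-05) / 5.1532e-05 * 100 = 44.8237 %


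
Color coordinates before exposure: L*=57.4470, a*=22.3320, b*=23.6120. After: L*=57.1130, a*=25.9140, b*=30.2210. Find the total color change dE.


dL = -0.3340, da = 3.5820, db = 6.6090
dE = sqrt((-0.3340)^2 + 3.5820^2 + 6.6090^2) = 7.5247


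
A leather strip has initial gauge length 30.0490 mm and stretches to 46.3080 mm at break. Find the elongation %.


Formula: Elongation = (Lf - L0) / L0 * 100
Substituting: Elongation = (46.3080 - 30.0490) / 30.0490 * 100
Result: 54.1083 %


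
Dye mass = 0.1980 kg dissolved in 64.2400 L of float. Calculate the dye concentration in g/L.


Formula: Conc = dye_mass(kg) / volume(L) * 1000
Substituting: Conc = 0.1980 / 64.2400 * 1000
Result: 3.0822 g/L


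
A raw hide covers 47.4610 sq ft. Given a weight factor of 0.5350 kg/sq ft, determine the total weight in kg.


Formula: Weight = area * weight_per_sqft
Substituting: Weight = 47.4610 * 0.5350
Result: 25.3916 kg


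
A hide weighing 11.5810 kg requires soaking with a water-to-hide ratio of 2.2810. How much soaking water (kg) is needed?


Formula: Water = hide_weight * ratio
Substituting: Water = 11.5810 * 2.2810
Result: 26.4163 kg


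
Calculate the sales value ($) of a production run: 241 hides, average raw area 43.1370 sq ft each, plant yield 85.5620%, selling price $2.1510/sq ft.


Raw_total = N * avg_area = 241 * 43.1370 = 10396.0170 sq ft
Finished = Raw_total * yield / 100 = 10396.0170 * 85.5620 / 100 = 8895.0401 sq ft
Value = Finished * price = 8895.0401 * 2.1510 = 19133.2312 $


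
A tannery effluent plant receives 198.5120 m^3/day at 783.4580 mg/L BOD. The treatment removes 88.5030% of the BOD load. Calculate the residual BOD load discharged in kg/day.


Load_in = volume * conc / 1000 = 198.5120 * 783.4580 / 1000 = 155.5258 kg/day
Removed = Load_in * eff / 100 = 155.5258 * 88.5030 / 100 = 137.6450 kg/day
Load_out = Load_in - Removed = 155.5258 - 137.6450 = 17.8808 kg/day


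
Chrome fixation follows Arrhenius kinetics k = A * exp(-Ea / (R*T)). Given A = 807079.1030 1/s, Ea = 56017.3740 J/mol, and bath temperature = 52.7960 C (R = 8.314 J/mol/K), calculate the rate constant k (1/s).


T_K = T_C + 273.15 = 52.7960 + 273.15 = 325.9460 K
exponent = -Ea / (R * T_K) = -56017.3740 / (8.314 * 325.9460) = -20.6713
k = A * exp(exponent) = 807079.1030 * exp(-20.6713) = 8.5016e-04 1/s


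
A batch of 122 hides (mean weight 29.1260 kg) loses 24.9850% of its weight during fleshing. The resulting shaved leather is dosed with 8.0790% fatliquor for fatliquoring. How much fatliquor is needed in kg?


Total_raw = N * avg_wt = 122 * 29.1260 = 3553.3720 kg
Substrate = Total_raw * (1 - loss/100) = 3553.3720 * (1 - 24.9850/100) = 2665.5620 kg
Fat = Substrate * pct / 100 = 2665.5620 * 8.0790 / 100 = 215.3508 kg


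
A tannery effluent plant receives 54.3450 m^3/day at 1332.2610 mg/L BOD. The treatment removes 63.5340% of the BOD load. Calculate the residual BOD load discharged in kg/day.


Load_in = volume * conc / 1000 = 54.3450 * 1332.2610 / 1000 = 72.4017 kg/day
Removed = Load_in * eff / 100 = 72.4017 * 63.5340 / 100 = 45.9997 kg/day
Load_out = Load_in - Removed = 72.4017 - 45.9997 = 26.4020 kg/day


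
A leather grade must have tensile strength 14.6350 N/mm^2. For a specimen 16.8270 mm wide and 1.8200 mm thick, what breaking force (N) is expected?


Formula: F = TS * w * t
Substituting: F = 14.6350 * 16.8270 * 1.8200
Result: 448.1989 N


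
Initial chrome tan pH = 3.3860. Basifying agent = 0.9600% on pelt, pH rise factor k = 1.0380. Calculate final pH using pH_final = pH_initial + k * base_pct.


Formula: pH_final = pH_initial + k * base_pct
Substituting: pH_final = 3.3860 + 1.0380 * 0.9600
Result: 4.3825


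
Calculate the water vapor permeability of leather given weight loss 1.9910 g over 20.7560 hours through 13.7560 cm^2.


Formula: WVP = loss / (area * time)
Substituting: WVP = 1.9910 / (13.7560 * 20.7560)
Result: 0.00697325 g/(cm^2*hr)


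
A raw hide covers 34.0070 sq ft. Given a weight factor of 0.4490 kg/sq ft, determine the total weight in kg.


Formula: Weight = area * weight_per_sqft
Substituting: Weight = 34.0070 * 0.4490
Result: 15.2691 kg


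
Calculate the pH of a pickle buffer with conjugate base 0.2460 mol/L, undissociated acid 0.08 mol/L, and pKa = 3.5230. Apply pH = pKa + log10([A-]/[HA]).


ratio = [A-] / [HA] = 0.2460 / 0.08 = 3.0750
log10(ratio) = 0.4878
pH = pKa + log10(ratio) = 3.5230 + 0.4878 = 4.0108


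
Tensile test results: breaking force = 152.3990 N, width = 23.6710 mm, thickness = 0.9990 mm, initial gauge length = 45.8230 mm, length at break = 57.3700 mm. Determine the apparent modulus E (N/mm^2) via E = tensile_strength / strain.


TS = F / (w * t) = 152.3990 / (23.6710 * 0.9990) = 6.4447 N/mm^2
strain = (Lf - L0) / L0 = (57.3700 - 45.8230) / 45.8230 = 0.2520
E = TS / strain = 6.4447 / 0.2520 = 25.5749 N/mm^2


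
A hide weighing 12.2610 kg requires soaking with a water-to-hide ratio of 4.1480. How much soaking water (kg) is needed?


Formula: Water = hide_weight * ratio
Substituting: Water = 12.2610 * 4.1480
Result: 50.8586 kg


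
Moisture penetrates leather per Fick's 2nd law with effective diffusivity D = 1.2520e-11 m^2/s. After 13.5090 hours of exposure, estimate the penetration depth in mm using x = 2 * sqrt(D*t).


t = 13.5090 hr * 3600 = 48632.4000 s
D * t = 1.2520e-11 * 48632.4000 = 6.0888e-07
x = 2 * sqrt(D*t) = 2 * sqrt(6.0888e-07) = 0.00156061 m = 1.5606 mm


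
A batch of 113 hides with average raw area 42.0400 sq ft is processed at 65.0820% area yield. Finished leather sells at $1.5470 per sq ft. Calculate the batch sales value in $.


Raw_total = N * avg_area = 113 * 42.0400 = 4750.5200 sq ft
Finished = Raw_total * yield / 100 = 4750.5200 * 65.0820 / 100 = 3091.7334 sq ft
Value = Finished * price = 3091.7334 * 1.5470 = 4782.9116 $


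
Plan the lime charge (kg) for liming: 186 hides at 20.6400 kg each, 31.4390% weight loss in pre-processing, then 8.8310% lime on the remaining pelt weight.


Total_raw = N * avg_wt = 186 * 20.6400 = 3839.0400 kg
Substrate = Total_raw * (1 - loss/100) = 3839.0400 * (1 - 31.4390/100) = 2632.0842 kg
Lime = Substrate * pct / 100 = 2632.0842 * 8.8310 / 100 = 232.4394 kg


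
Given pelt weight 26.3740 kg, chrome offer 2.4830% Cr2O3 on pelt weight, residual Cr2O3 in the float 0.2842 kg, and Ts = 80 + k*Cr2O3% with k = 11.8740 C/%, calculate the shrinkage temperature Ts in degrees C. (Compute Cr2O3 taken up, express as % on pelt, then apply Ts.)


Offered = pelt * offer_pct / 100 = 26.3740 * 2.4830 / 100 = 0.6549 kg
Uptake = offered - residual = 0.6549 - 0.2842 = 0.3707 kg
Cr2O3% on pelt = uptake / pelt * 100 = 0.3707 / 26.3740 * 100 = 1.4054 %
Ts = 80 + k * Cr2O3% = 80 + 11.8740 * 1.4054 = 96.6880 C


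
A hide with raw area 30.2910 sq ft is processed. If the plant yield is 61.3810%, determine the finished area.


Formula: finished = raw * yield / 100
Substituting: finished = 30.2910 * 61.3810 / 100
Result: 18.5929 sq ft


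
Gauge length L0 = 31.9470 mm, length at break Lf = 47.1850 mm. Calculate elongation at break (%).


Formula: Elongation = (Lf - L0) / L0 * 100
Substituting: Elongation = (47.1850 - 31.9470) / 31.9470 * 100
Result: 47.6977 %


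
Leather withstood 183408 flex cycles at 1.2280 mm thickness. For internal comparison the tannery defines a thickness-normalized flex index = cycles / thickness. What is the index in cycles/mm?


Formula: Index = cycles / thickness
Substituting: Index = 183408 / 1.2280
Result: 149355.0489 cycles/mm


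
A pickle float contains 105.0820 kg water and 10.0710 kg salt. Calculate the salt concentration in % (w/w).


Formula: Conc = salt / (water + salt) * 100
Substituting: Conc = 10.0710 / (105.0820 + 10.0710) * 100
Result: 8.7458 %


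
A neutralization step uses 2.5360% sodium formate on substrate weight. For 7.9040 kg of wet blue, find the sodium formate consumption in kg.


Formula: Neutralizer = substrate * pct / 100
Substituting: Neutralizer = 7.9040 * 2.5360 / 100
Result: 0.2004 kg
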